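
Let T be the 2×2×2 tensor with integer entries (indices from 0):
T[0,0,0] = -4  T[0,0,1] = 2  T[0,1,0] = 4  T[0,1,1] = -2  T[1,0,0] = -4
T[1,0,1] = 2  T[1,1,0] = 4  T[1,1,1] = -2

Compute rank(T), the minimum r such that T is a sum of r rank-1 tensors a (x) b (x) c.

Lower bound: T ≠ 0 (e.g. T[0,0,0] = -4), so rank(T) ≥ 1.
Upper bound: if T = a (x) b (x) c then every fibre of T is a multiple of the corresponding factor, so read the factors off the fibres through the nonzero entry T[0,0,0] = -4.
The mode-1 fibre T[:,0,0] = [-4, -4] gives a = [1, 1] (primitive direction); the mode-2 fibre T[0,:,0] = [-4, 4] gives b = [1, -1]; then c[k] = T[0,0,k] / (a[0]·b[0]) = [-4, 2] / 1 = [-4, 2].
Expanding [1, 1] (x) [1, -1] (x) [-4, 2] reproduces all 8 entries of T, so T = [1, 1] (x) [1, -1] (x) [-4, 2] and rank(T) ≤ 1.
These bounds meet, so rank(T) = 1.
Check entry T[1,1,0] = 4: (1)·(-1)·(-4) = 4.

1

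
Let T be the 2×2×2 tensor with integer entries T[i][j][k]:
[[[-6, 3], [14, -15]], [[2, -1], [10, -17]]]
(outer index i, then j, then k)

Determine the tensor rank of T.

2

Lower bound: the mode-3 unfolding of T (rows indexed by k, columns by (i,j) = (0,0), (0,1), (1,0), (1,1)) is [[-6, 14, 2, 10], [3, -15, -1, -17]].
There the 2×2 minor on rows k ∈ {0, 1}, columns (i,j) ∈ {(0,0), (0,1)} is det [[-6, 14], [3, -15]] = 48 ≠ 0, so this unfolding has rank ≥ 2; CP rank is at least every unfolding rank, so rank(T) ≥ 2. (This is only a lower bound: in general the CP rank may exceed every unfolding rank, so we still need to exhibit 2 rank-1 terms summing to T.)
Upper bound — finding two terms. Write S_k = T[:,:,k] for the frontal slices: S₀ = [[-6, 14], [2, 10]], S₁ = [[3, -15], [-1, -17]].
If T = a₁ ⊗ b₁ ⊗ c₁ + a₂ ⊗ b₂ ⊗ c₂ then each S_k = c₁[k]·a₁b₁ᵀ + c₂[k]·a₂b₂ᵀ. S₀ and S₁ are linearly independent, so a₁b₁ᵀ and a₂b₂ᵀ must span the same plane of matrices: they are the rank-1 matrices of the form x·S₀ + y·S₁.
det(x·S₀ + y·S₁) is −88·x² + 176·xy − 66·y² = (-22)·(2·x − 3·y)(2·x − y), vanishing at (x:y) = (3:2) and (1:2).
M₁ = 3·S₀ + 2·S₁ = [[-12, 12], [4, -4]] = (-4)·[3, -1][1, -1]ᵀ and M₂ = S₀ + 2·S₁ = [[0, -16], [0, -24]] = (-8)·[2, 3][0, 1]ᵀ, so take a₁ = [3, -1], b₁ = [1, -1], a₂ = [2, 3], b₂ = [0, 1].
Each slice is an integer combination of E₁ = a₁b₁ᵀ and E₂ = a₂b₂ᵀ: S₀ = −2·E₁ + 4·E₂, S₁ = E₁ − 6·E₂; reading off coefficients, c₁ = [-2, 1] and c₂ = [4, -6].
Hence T = [3, -1] ⊗ [1, -1] ⊗ [-2, 1] + [2, 3] ⊗ [0, 1] ⊗ [4, -6], so rank(T) ≤ 2.
These bounds meet, so rank(T) = 2.
Check entry T[1,1,1] = -17: (-1)·(-1)·(1) + (3)·(1)·(-6) = -17.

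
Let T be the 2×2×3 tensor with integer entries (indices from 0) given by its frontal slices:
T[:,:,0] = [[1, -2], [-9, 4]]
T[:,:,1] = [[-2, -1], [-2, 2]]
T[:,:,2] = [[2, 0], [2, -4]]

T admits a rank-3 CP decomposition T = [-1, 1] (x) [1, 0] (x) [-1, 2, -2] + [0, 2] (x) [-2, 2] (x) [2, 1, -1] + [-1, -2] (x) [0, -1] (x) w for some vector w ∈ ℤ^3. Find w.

Subtract the known terms from T to get the rank-1 residual R = [-1, -2] (x) [0, -1] (x) w, so R[i,j,k] = a[i]·b[j]·w[k]. Pick indices with nonzero a[0]·b[1] = (-1)·(-1) = 1. Only the fibre through (0,1,·) is needed: R[0,1,:] = T[0,1,:] − Σₗ aₗ[0]bₗ[1]cₗ = [-2, -1, 0] − (-1)·(0)·[-1, 2, -2] − (0)·(2)·[2, 1, -1] = [-2, -1, 0]. Then w[k] = R[0,1,k] / 1 for each k, giving w = [-2, -1, 0] / 1 = [-2, -1, 0].

w = [-2, -1, 0]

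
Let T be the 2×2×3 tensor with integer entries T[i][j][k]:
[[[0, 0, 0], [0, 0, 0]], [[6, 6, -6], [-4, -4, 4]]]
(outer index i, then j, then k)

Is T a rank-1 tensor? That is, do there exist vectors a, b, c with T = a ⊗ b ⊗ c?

Yes

If T = a ⊗ b ⊗ c then every fibre of T is a multiple of the corresponding factor, so read the factors off the fibres through the nonzero entry T[1,0,0] = 6.
The mode-1 fibre T[:,0,0] = [0, 6] gives a = (0, 1) (primitive direction); the mode-2 fibre T[1,:,0] = [6, -4] gives b = (3, -2); then c[k] = T[1,0,k] / (a[1]·b[0]) = [6, 6, -6] / 3 = (2, 2, -2).
Expanding (0, 1) ⊗ (3, -2) ⊗ (2, 2, -2) reproduces all 12 entries of T, so T = (0, 1) ⊗ (3, -2) ⊗ (2, 2, -2) and rank(T) ≤ 1.
Equivalently every frontal slice T[:,:,k] is c[k] times the rank-1 matrix (0, 1) ⊗ (3, -2). So T has rank 1 (it is nonzero).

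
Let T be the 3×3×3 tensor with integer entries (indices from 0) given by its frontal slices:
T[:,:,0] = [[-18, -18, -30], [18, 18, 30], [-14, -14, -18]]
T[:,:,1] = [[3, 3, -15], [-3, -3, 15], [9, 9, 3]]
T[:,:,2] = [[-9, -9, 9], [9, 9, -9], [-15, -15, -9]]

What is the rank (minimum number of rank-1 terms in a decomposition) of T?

2

Lower bound: the mode-1 unfolding of T (rows indexed by i, columns by (j,k) = (0,0), (0,1), (0,2), (1,0), (1,1), (1,2), (2,0), (2,1), (2,2)) is [[-18, 3, -9, -18, 3, -9, -30, -15, 9], [18, -3, 9, 18, -3, 9, 30, 15, -9], [-14, 9, -15, -14, 9, -15, -18, 3, -9]].
There the 2×2 minor on rows i ∈ {0, 2}, columns (j,k) ∈ {(0,0), (0,1)} is det [[-18, 3], [-14, 9]] = -120 ≠ 0, so this unfolding has rank ≥ 2; CP rank is at least every unfolding rank, so rank(T) ≥ 2. (This is only a lower bound: in general the CP rank may exceed every unfolding rank, so we still need to exhibit 2 rank-1 terms summing to T.)
Upper bound — finding two terms. Write S_k = T[:,:,k] for the frontal slices: S₀ = [[-18, -18, -30], [18, 18, 30], [-14, -14, -18]], S₁ = [[3, 3, -15], [-3, -3, 15], [9, 9, 3]], S₂ = [[-9, -9, 9], [9, 9, -9], [-15, -15, -9]].
If T = a₁ (x) b₁ (x) c₁ + a₂ (x) b₂ (x) c₂ then each S_k = c₁[k]·a₁b₁ᵀ + c₂[k]·a₂b₂ᵀ. S₀ and S₁ are linearly independent, so a₁b₁ᵀ and a₂b₂ᵀ must span the same plane of matrices: they are the rank-1 matrices of the form x·S₀ + y·S₁.
The 2×2 minor of x·S₀ + y·S₁ on rows {0,2}, columns {0,2} is −96·x² − 48·xy + 144·y² = (-48)·(2·x + 3·y)(x − y), vanishing at (x:y) = (3:-2) and (1:1).
M₁ = 3·S₀ − 2·S₁ = [[-60, -60, -60], [60, 60, 60], [-60, -60, -60]] = (-60)·[1, -1, 1][1, 1, 1]ᵀ and M₂ = S₀ + S₁ = [[-15, -15, -45], [15, 15, 45], [-5, -5, -15]] = (-5)·[3, -3, 1][1, 1, 3]ᵀ, so take a₁ = [1, -1, 1], b₁ = [1, 1, 1], a₂ = [3, -3, 1], b₂ = [1, 1, 3].
Each slice is an integer combination of E₁ = a₁b₁ᵀ and E₂ = a₂b₂ᵀ: S₀ = −12·E₁ − 2·E₂, S₁ = 12·E₁ − 3·E₂, S₂ = −18·E₁ + 3·E₂; reading off coefficients, c₁ = [-12, 12, -18] and c₂ = [-2, -3, 3].
Hence T = [1, -1, 1] (x) [1, 1, 1] (x) [-12, 12, -18] + [3, -3, 1] (x) [1, 1, 3] (x) [-2, -3, 3], so rank(T) ≤ 2.
These bounds meet, so rank(T) = 2.
Check entry T[0,0,2] = -9: (1)·(1)·(-18) + (3)·(1)·(3) = -9.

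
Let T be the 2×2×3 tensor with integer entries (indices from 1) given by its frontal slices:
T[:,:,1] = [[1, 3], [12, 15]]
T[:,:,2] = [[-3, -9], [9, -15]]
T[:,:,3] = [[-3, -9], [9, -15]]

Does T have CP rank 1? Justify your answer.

No

The mode-3 unfolding of T (rows indexed by k, columns by (i,j) = (1,1), (1,2), (2,1), (2,2)) is [[1, 3, 12, 15], [-3, -9, 9, -15], [-3, -9, 9, -15]].
There the 2×2 minor on rows k ∈ {1, 2}, columns (i,j) ∈ {(1,1), (2,1)} is det [[1, 12], [-3, 9]] = 45 ≠ 0, so this unfolding has rank ≥ 2; CP rank is at least every unfolding rank, so rank(T) ≥ 2.
In particular rank(T) ≥ 2 > 1, so T is not rank-1.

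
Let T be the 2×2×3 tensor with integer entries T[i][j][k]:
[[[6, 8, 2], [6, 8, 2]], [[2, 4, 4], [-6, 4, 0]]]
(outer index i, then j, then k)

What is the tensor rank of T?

3

Lower bound: in the mode-3 unfolding of T (rows indexed by k, columns by (i,j)) the 3×3 minor on rows k ∈ {0, 1, 2}, columns (i,j) ∈ {(0,0), (1,0), (1,1)} is det [[6, 2, -6], [8, 4, 4], [2, 4, 0]] = -224 ≠ 0, so that unfolding has rank ≥ 3 and hence rank(T) ≥ 3 (CP rank is at least every unfolding rank, though it can be larger).
Upper bound: T is a sum of 3 rank-1 terms, T = (0, 1) (x) (0, 1) (x) (-8, 0, -4) + (1, 0) (x) (1, 1) (x) (4, 4, -2) + (1, 1) (x) (1, 1) (x) (2, 4, 4) (one valid choice — decompositions are not unique — normalised so each a, b is primitive with positive first nonzero entry; check it by expanding all entries), so rank(T) ≤ 3.
These bounds meet, so rank(T) = 3.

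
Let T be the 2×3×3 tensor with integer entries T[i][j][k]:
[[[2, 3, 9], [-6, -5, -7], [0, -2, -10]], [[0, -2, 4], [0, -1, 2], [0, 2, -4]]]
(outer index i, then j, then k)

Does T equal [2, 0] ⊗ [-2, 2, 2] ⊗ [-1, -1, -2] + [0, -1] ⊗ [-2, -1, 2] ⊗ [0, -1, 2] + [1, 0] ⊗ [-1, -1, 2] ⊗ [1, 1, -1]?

No

Reconstruct entry (0,0,0) from the claimed factors: Σₗ aₗ[0]bₗ[0]cₗ[0] = (2)·(-2)·(-1) + (0)·(-2)·(0) + (1)·(-1)·(1) = 3, but T[0,0,0] = 2. The claim is false.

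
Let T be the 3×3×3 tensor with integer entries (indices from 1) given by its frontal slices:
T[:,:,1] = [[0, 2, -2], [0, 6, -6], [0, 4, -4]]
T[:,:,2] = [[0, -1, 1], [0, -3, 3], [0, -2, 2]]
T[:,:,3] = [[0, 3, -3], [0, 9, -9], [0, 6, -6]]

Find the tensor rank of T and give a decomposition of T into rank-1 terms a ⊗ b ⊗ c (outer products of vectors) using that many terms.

rank(T) = 1

Lower bound: T ≠ 0 (e.g. T[1,2,1] = 2), so rank(T) ≥ 1.
Upper bound: if T = a ⊗ b ⊗ c then every fibre of T is a multiple of the corresponding factor, so read the factors off the fibres through the nonzero entry T[1,2,1] = 2.
The mode-1 fibre T[:,2,1] = [2, 6, 4] gives a = [1, 3, 2] (primitive direction); the mode-2 fibre T[1,:,1] = [0, 2, -2] gives b = [0, 1, -1]; then c[k] = T[1,2,k] / (a[1]·b[2]) = [2, -1, 3] / 1 = [2, -1, 3].
Expanding [1, 3, 2] ⊗ [0, 1, -1] ⊗ [2, -1, 3] reproduces all 27 entries of T, so T = [1, 3, 2] ⊗ [0, 1, -1] ⊗ [2, -1, 3] and rank(T) ≤ 1.
These bounds meet, so rank(T) = 1.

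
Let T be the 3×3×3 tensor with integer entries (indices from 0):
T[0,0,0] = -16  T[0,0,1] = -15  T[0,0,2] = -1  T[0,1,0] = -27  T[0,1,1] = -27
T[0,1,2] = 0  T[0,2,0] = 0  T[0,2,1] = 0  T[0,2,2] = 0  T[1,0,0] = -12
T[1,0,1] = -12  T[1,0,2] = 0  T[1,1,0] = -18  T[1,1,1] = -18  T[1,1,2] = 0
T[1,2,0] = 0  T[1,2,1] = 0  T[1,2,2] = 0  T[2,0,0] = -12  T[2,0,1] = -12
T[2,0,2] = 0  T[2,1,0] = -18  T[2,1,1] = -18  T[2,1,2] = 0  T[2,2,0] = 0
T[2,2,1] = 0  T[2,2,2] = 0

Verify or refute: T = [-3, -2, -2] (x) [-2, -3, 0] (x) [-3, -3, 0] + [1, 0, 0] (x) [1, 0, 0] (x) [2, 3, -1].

Yes

Reconstruct entrywise from the claimed factors. For example, T[0,2,2] = 0 and Σₗ aₗ[0]bₗ[2]cₗ[2] = (-3)·(0)·(0) + (1)·(0)·(-1) = 0; checking all 27 entries, every one matches. The claim holds.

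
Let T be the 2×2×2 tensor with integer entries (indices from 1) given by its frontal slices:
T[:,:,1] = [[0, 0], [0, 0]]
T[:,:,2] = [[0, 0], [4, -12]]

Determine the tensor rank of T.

Lower bound: T ≠ 0 (e.g. T[2,1,2] = 4), so rank(T) ≥ 1.
Upper bound: if T = a (x) b (x) c then every fibre of T is a multiple of the corresponding factor, so read the factors off the fibres through the nonzero entry T[2,1,2] = 4.
The mode-1 fibre T[:,1,2] = [0, 4] gives a = [0, 1] (primitive direction); the mode-2 fibre T[2,:,2] = [4, -12] gives b = [1, -3]; then c[k] = T[2,1,k] / (a[2]·b[1]) = [0, 4] / 1 = [0, 4].
Expanding [0, 1] (x) [1, -3] (x) [0, 4] reproduces all 8 entries of T, so T = [0, 1] (x) [1, -3] (x) [0, 4] and rank(T) ≤ 1.
These bounds meet, so rank(T) = 1.

1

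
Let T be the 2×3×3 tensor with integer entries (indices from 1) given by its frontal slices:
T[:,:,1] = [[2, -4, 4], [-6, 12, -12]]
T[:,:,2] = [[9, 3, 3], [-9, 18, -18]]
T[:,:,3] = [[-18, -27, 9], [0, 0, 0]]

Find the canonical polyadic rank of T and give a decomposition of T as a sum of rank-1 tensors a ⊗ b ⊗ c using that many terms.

rank(T) = 2

Lower bound: the mode-2 unfolding of T (rows indexed by j, columns by (i,k) = (1,1), (1,2), (1,3), (2,1), (2,2), (2,3)) is [[2, 9, -18, -6, -9, 0], [-4, 3, -27, 12, 18, 0], [4, 3, 9, -12, -18, 0]].
There the 2×2 minor on rows j ∈ {1, 2}, columns (i,k) ∈ {(1,1), (1,2)} is det [[2, 9], [-4, 3]] = 42 ≠ 0, so this unfolding has rank ≥ 2; CP rank is at least every unfolding rank, so rank(T) ≥ 2. (Unfolding ranks only ever bound the CP rank from below — rank(T) can be strictly larger than all of them — so the matching upper bound has to come from an explicit 2-term decomposition.)
Upper bound — finding two terms. Write S_k = T[:,:,k] for the frontal slices: S₁ = [[2, -4, 4], [-6, 12, -12]], S₂ = [[9, 3, 3], [-9, 18, -18]], S₃ = [[-18, -27, 9], [0, 0, 0]].
If T = a₁ ⊗ b₁ ⊗ c₁ + a₂ ⊗ b₂ ⊗ c₂ then each S_k = c₁[k]·a₁b₁ᵀ + c₂[k]·a₂b₂ᵀ. S₁ and S₂ are linearly independent, so a₁b₁ᵀ and a₂b₂ᵀ must span the same plane of matrices: they are the rank-1 matrices of the form x·S₁ + y·S₂.
The 2×2 minor of x·S₁ + y·S₂ on rows {1,2}, columns {1,2} is 126·xy + 189·y² = 63·(2·x + 3·y)(y), vanishing at (x:y) = (3:-2) and (1:0).
M₁ = 3·S₁ − 2·S₂ = [[-12, -18, 6], [0, 0, 0]] = (-6)·(1, 0)(2, 3, -1)ᵀ and M₂ = S₁ = [[2, -4, 4], [-6, 12, -12]] = 2·(1, -3)(1, -2, 2)ᵀ, so take a₁ = (1, 0), b₁ = (2, 3, -1), a₂ = (1, -3), b₂ = (1, -2, 2).
Each slice is an integer combination of E₁ = a₁b₁ᵀ and E₂ = a₂b₂ᵀ: S₁ = 2·E₂, S₂ = 3·E₁ + 3·E₂, S₃ = −9·E₁; reading off coefficients, c₁ = (0, 3, -9) and c₂ = (2, 3, 0).
Hence T = (1, 0) ⊗ (2, 3, -1) ⊗ (0, 3, -9) + (1, -3) ⊗ (1, -2, 2) ⊗ (2, 3, 0), so rank(T) ≤ 2.
These bounds meet, so rank(T) = 2.
Check entry T[1,1,2] = 9: (1)·(2)·(3) + (1)·(1)·(3) = 9.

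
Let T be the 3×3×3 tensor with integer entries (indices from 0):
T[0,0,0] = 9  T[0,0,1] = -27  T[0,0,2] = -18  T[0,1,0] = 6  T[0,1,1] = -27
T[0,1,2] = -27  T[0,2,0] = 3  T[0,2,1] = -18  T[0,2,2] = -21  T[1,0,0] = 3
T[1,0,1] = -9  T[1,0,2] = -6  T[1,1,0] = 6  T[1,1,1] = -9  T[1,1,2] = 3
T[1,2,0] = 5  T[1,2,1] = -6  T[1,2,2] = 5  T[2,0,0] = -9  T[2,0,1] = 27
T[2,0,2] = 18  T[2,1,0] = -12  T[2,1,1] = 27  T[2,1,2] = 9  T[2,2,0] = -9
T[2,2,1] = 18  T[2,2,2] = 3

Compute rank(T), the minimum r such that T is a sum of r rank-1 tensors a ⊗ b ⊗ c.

Lower bound: in the mode-1 unfolding of T (rows indexed by i, columns by (j,k)) the 2×2 minor on rows i ∈ {0, 1}, columns (j,k) ∈ {(0,0), (1,0)} is det [[9, 6], [3, 6]] = 36 ≠ 0, so that unfolding has rank ≥ 2 and hence rank(T) ≥ 2 (CP rank is at least every unfolding rank, though it can be larger).
Upper bound: with S_k = T[:,:,k], the two rank-1 terms a₁b₁ᵀ, a₂b₂ᵀ are the rank-1 members of the pencil x·S₀ + y·S₁.
The 2×2 minor of x·S₀ + y·S₁ on rows {0,1}, columns {0,1} is 36·x² − 108·xy = 36·(x − 3·y)(x), vanishing at (x:y) = (3:1) and (0:1).
M₁ = 3·S₀ + S₁ = [[0, -9, -9], [0, 9, 9], [0, -9, -9]] = (-9)·[1, -1, 1][0, 1, 1]ᵀ and M₂ = S₁ = [[-27, -27, -18], [-9, -9, -6], [27, 27, 18]] = (-3)·[3, 1, -3][3, 3, 2]ᵀ, so take a₁ = [1, -1, 1], b₁ = [0, 1, 1], a₂ = [3, 1, -3], b₂ = [3, 3, 2].
Each slice is an integer combination of E₁ = a₁b₁ᵀ and E₂ = a₂b₂ᵀ: S₀ = −3·E₁ + E₂, S₁ = −3·E₂, S₂ = −9·E₁ − 2·E₂; reading off coefficients, c₁ = [-3, 0, -9] and c₂ = [1, -3, -2].
Hence T = [1, -1, 1] ⊗ [0, 1, 1] ⊗ [-3, 0, -9] + [3, 1, -3] ⊗ [3, 3, 2] ⊗ [1, -3, -2], so rank(T) ≤ 2.
These bounds meet, so rank(T) = 2.

2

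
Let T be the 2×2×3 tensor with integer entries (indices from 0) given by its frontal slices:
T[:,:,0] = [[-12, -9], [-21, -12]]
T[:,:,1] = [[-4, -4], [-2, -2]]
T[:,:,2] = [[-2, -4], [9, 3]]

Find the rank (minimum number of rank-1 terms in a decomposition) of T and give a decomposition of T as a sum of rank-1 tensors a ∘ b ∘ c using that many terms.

Lower bound: the mode-2 unfolding of T (rows indexed by j, columns by (i,k) = (0,0), (0,1), (0,2), (1,0), (1,1), (1,2)) is [[-12, -4, -2, -21, -2, 9], [-9, -4, -4, -12, -2, 3]].
There the 2×2 minor on rows j ∈ {0, 1}, columns (i,k) ∈ {(0,0), (0,1)} is det [[-12, -4], [-9, -4]] = 12 ≠ 0, so this unfolding has rank ≥ 2; CP rank is at least every unfolding rank, so rank(T) ≥ 2. (This is only a lower bound: in general the CP rank may exceed every unfolding rank, so we still need to exhibit 2 rank-1 terms summing to T.)
Upper bound — finding two terms. Write S_k = T[:,:,k] for the frontal slices: S₀ = [[-12, -9], [-21, -12]], S₁ = [[-4, -4], [-2, -2]], S₂ = [[-2, -4], [9, 3]].
If T = a₁ ∘ b₁ ∘ c₁ + a₂ ∘ b₂ ∘ c₂ then each S_k = c₁[k]·a₁b₁ᵀ + c₂[k]·a₂b₂ᵀ. S₀ and S₁ are linearly independent, so a₁b₁ᵀ and a₂b₂ᵀ must span the same plane of matrices: they are the rank-1 matrices of the form x·S₀ + y·S₁.
det(x·S₀ + y·S₁) is −45·x² − 30·xy = (-15)·(3·x + 2·y)(x), vanishing at (x:y) = (2:-3) and (0:1).
M₁ = 2·S₀ − 3·S₁ = [[-12, -6], [-36, -18]] = (-6)·[1, 3][2, 1]ᵀ and M₂ = S₁ = [[-4, -4], [-2, -2]] = (-2)·[2, 1][1, 1]ᵀ, so take a₁ = [1, 3], b₁ = [2, 1], a₂ = [2, 1], b₂ = [1, 1].
Each slice is an integer combination of E₁ = a₁b₁ᵀ and E₂ = a₂b₂ᵀ: S₀ = −3·E₁ − 3·E₂, S₁ = −2·E₂, S₂ = 2·E₁ − 3·E₂; reading off coefficients, c₁ = [-3, 0, 2] and c₂ = [-3, -2, -3].
Hence T = [1, 3] ∘ [2, 1] ∘ [-3, 0, 2] + [2, 1] ∘ [1, 1] ∘ [-3, -2, -3], so rank(T) ≤ 2.
These bounds meet, so rank(T) = 2.

rank(T) = 2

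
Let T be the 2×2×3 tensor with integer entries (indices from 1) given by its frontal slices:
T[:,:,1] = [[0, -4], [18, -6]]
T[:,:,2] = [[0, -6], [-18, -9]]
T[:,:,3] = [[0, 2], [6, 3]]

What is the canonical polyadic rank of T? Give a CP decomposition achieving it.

rank(T) = 2

Lower bound: the mode-3 unfolding of T (rows indexed by k, columns by (i,j) = (1,1), (1,2), (2,1), (2,2)) is [[0, -4, 18, -6], [0, -6, -18, -9], [0, 2, 6, 3]].
There the 2×2 minor on rows k ∈ {1, 2}, columns (i,j) ∈ {(1,2), (2,1)} is det [[-4, 18], [-6, -18]] = 180 ≠ 0, so this unfolding has rank ≥ 2; CP rank is at least every unfolding rank, so rank(T) ≥ 2. (This is only a lower bound: in general the CP rank may exceed every unfolding rank, so we still need to exhibit 2 rank-1 terms summing to T.)
Upper bound — finding two terms. Write S_k = T[:,:,k] for the frontal slices: S₁ = [[0, -4], [18, -6]], S₂ = [[0, -6], [-18, -9]], S₃ = [[0, 2], [6, 3]].
If T = a₁ ⊗ b₁ ⊗ c₁ + a₂ ⊗ b₂ ⊗ c₂ then each S_k = c₁[k]·a₁b₁ᵀ + c₂[k]·a₂b₂ᵀ. S₁ and S₂ are linearly independent, so a₁b₁ᵀ and a₂b₂ᵀ must span the same plane of matrices: they are the rank-1 matrices of the form x·S₁ + y·S₂.
det(x·S₁ + y·S₂) is 72·x² + 36·xy − 108·y² = 36·(2·x + 3·y)(x − y), vanishing at (x:y) = (3:-2) and (1:1).
M₁ = 3·S₁ − 2·S₂ = [[0, 0], [90, 0]] = 90·[0, 1][1, 0]ᵀ and M₂ = S₁ + S₂ = [[0, -10], [0, -15]] = (-5)·[2, 3][0, 1]ᵀ, so take a₁ = [0, 1], b₁ = [1, 0], a₂ = [2, 3], b₂ = [0, 1].
Each slice is an integer combination of E₁ = a₁b₁ᵀ and E₂ = a₂b₂ᵀ: S₁ = 18·E₁ − 2·E₂, S₂ = −18·E₁ − 3·E₂, S₃ = 6·E₁ + E₂; reading off coefficients, c₁ = [18, -18, 6] and c₂ = [-2, -3, 1].
Hence T = [0, 1] ⊗ [1, 0] ⊗ [18, -18, 6] + [2, 3] ⊗ [0, 1] ⊗ [-2, -3, 1], so rank(T) ≤ 2.
These bounds meet, so rank(T) = 2.
Check entry T[2,2,3] = 3: (1)·(0)·(6) + (3)·(1)·(1) = 3.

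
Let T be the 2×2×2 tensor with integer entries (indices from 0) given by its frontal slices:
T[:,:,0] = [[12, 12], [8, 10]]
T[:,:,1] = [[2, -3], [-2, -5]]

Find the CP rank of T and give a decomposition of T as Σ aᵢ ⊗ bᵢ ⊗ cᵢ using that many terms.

Lower bound: the mode-1 unfolding of T (rows indexed by i, columns by (j,k) = (0,0), (0,1), (1,0), (1,1)) is [[12, 2, 12, -3], [8, -2, 10, -5]].
There the 2×2 minor on rows i ∈ {0, 1}, columns (j,k) ∈ {(0,0), (0,1)} is det [[12, 2], [8, -2]] = -40 ≠ 0, so this unfolding has rank ≥ 2; CP rank is at least every unfolding rank, so rank(T) ≥ 2. (Flattening ranks never certify an upper bound on CP rank; for that we must actually write T with 2 rank-1 terms.)
Upper bound — finding two terms. Write S_k = T[:,:,k] for the frontal slices: S₀ = [[12, 12], [8, 10]], S₁ = [[2, -3], [-2, -5]].
If T = a₁ ⊗ b₁ ⊗ c₁ + a₂ ⊗ b₂ ⊗ c₂ then each S_k = c₁[k]·a₁b₁ᵀ + c₂[k]·a₂b₂ᵀ. S₀ and S₁ are linearly independent, so a₁b₁ᵀ and a₂b₂ᵀ must span the same plane of matrices: they are the rank-1 matrices of the form x·S₀ + y·S₁.
det(x·S₀ + y·S₁) is 24·x² + 8·xy − 16·y² = 8·(3·x − 2·y)(x + y), vanishing at (x:y) = (2:3) and (1:-1).
M₁ = 2·S₀ + 3·S₁ = [[30, 15], [10, 5]] = 5·[3, 1][2, 1]ᵀ and M₂ = S₀ − S₁ = [[10, 15], [10, 15]] = 5·[1, 1][2, 3]ᵀ, so take a₁ = [3, 1], b₁ = [2, 1], a₂ = [1, 1], b₂ = [2, 3].
Each slice is an integer combination of E₁ = a₁b₁ᵀ and E₂ = a₂b₂ᵀ: S₀ = E₁ + 3·E₂, S₁ = E₁ − 2·E₂; reading off coefficients, c₁ = [1, 1] and c₂ = [3, -2].
Hence T = [3, 1] ⊗ [2, 1] ⊗ [1, 1] + [1, 1] ⊗ [2, 3] ⊗ [3, -2], so rank(T) ≤ 2.
These bounds meet, so rank(T) = 2.

rank(T) = 2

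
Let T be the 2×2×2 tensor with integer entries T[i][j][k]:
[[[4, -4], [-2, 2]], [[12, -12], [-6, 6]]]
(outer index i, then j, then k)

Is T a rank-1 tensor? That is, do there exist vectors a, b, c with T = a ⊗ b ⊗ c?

Yes

If T = a ⊗ b ⊗ c then every fibre of T is a multiple of the corresponding factor, so read the factors off the fibres through the nonzero entry T[0,0,0] = 4.
The mode-1 fibre T[:,0,0] = [4, 12] gives a = (1, 3) (primitive direction); the mode-2 fibre T[0,:,0] = [4, -2] gives b = (2, -1); then c[k] = T[0,0,k] / (a[0]·b[0]) = [4, -4] / 2 = (2, -2).
Expanding (1, 3) ⊗ (2, -1) ⊗ (2, -2) reproduces all 8 entries of T, so T = (1, 3) ⊗ (2, -1) ⊗ (2, -2) and rank(T) ≤ 1.
Equivalently every frontal slice T[:,:,k] is c[k] times the rank-1 matrix (1, 3) ⊗ (2, -1). So T has rank 1 (it is nonzero).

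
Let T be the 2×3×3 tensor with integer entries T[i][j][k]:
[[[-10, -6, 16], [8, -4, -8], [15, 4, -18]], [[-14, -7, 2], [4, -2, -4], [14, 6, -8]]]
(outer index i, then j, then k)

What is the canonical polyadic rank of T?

3

Lower bound: in the mode-3 unfolding of T (rows indexed by k, columns by (i,j)) the 3×3 minor on rows k ∈ {0, 1, 2}, columns (i,j) ∈ {(0,0), (0,1), (0,2)} is det [[-10, 8, 15], [-6, -4, 4], [16, -8, -18]] = 288 ≠ 0, so that unfolding has rank ≥ 3 and hence rank(T) ≥ 3 (CP rank is at least every unfolding rank, though it can be larger).
Upper bound: T is a sum of 3 rank-1 terms, T = [1, -2] ⊗ [2, 0, -1] ⊗ [1, 0, 2] + [1, 1] ⊗ [1, 0, -1] ⊗ [-8, -8, 8] + [2, 1] ⊗ [1, -2, -2] ⊗ [-2, 1, 2] (one valid choice — decompositions are not unique — normalised so each a, b is primitive with positive first nonzero entry; check it by expanding all entries), so rank(T) ≤ 3.
These bounds meet, so rank(T) = 3.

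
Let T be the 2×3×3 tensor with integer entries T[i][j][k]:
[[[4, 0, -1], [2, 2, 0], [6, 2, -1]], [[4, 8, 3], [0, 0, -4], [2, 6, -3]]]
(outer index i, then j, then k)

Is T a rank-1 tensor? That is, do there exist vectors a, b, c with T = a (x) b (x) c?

No

The mode-2 unfolding of T (rows indexed by j, columns by (i,k) = (0,0), (0,1), (0,2), (1,0), (1,1), (1,2)) is [[4, 0, -1, 4, 8, 3], [2, 2, 0, 0, 0, -4], [6, 2, -1, 2, 6, -3]].
There the 3×3 minor on rows j ∈ {0, 1, 2}, columns (i,k) ∈ {(0,0), (0,1), (1,0)} is det [[4, 0, 4], [2, 2, 0], [6, 2, 2]] = -16 ≠ 0, so this unfolding has rank ≥ 3; CP rank is at least every unfolding rank, so rank(T) ≥ 3.
In particular rank(T) ≥ 3 > 1, so T is not rank-1.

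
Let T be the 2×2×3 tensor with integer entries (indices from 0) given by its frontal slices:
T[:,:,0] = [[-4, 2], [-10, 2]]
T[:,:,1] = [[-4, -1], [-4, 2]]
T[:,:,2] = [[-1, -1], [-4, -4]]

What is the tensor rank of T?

Lower bound: the mode-3 unfolding of T (rows indexed by k, columns by (i,j) = (0,0), (0,1), (1,0), (1,1)) is [[-4, 2, -10, 2], [-4, -1, -4, 2], [-1, -1, -4, -4]].
There the 3×3 minor on rows k ∈ {0, 1, 2}, columns (i,j) ∈ {(0,0), (0,1), (1,0)} is det [[-4, 2, -10], [-4, -1, -4], [-1, -1, -4]] = -54 ≠ 0, so this unfolding has rank ≥ 3; CP rank is at least every unfolding rank, so rank(T) ≥ 3. (This is only a lower bound: in general the CP rank may exceed every unfolding rank, so we still need to exhibit 3 rank-1 terms summing to T.)
Upper bound: T is a sum of 3 rank-1 terms, T = [0, 1] ⊗ [1, 1] ⊗ [-2, 0, -4] + [1, 0] ⊗ [1, 1] ⊗ [0, -2, -1] + [1, 2] ⊗ [2, -1] ⊗ [-2, -1, 0] (written with every a and b primitive with positive leading entry and the scale carried by c; CP decompositions are not unique, and this one is verified by expanding entrywise), so rank(T) ≤ 3.
These bounds meet, so rank(T) = 3.
Check entry T[0,0,2] = -1: (0)·(1)·(-4) + (1)·(1)·(-1) + (1)·(2)·(0) = -1.

3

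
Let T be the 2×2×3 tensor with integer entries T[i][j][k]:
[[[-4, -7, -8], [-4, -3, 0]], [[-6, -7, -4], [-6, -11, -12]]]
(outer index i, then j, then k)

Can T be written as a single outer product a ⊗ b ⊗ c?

No

The mode-3 unfolding of T (rows indexed by k, columns by (i,j) = (0,0), (0,1), (1,0), (1,1)) is [[-4, -4, -6, -6], [-7, -3, -7, -11], [-8, 0, -4, -12]].
There the 3×3 minor on rows k ∈ {0, 1, 2}, columns (i,j) ∈ {(0,0), (0,1), (1,0)} is det [[-4, -4, -6], [-7, -3, -7], [-8, 0, -4]] = -16 ≠ 0, so this unfolding has rank ≥ 3; CP rank is at least every unfolding rank, so rank(T) ≥ 3.
In particular rank(T) ≥ 3 > 1, so T is not rank-1.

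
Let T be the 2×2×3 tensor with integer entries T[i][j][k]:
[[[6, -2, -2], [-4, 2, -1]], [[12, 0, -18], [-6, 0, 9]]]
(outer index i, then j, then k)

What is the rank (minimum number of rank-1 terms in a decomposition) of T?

Lower bound: in the mode-2 unfolding of T (rows indexed by j, columns by (i,k)) the 2×2 minor on rows j ∈ {0, 1}, columns (i,k) ∈ {(0,0), (0,1)} is det [[6, -2], [-4, 2]] = 4 ≠ 0, so that unfolding has rank ≥ 2 and hence rank(T) ≥ 2 (CP rank is at least every unfolding rank, though it can be larger).
Upper bound: with S_k = T[:,:,k], the two rank-1 terms a₁b₁ᵀ, a₂b₂ᵀ are the rank-1 members of the pencil x·S₀ + y·S₁.
det(x·S₀ + y·S₁) is 12·x² − 12·xy = 12·(x − y)(x), vanishing at (x:y) = (1:1) and (0:1).
M₁ = S₀ + S₁ = [[4, -2], [12, -6]] = 2·(1, 3)(2, -1)ᵀ and M₂ = S₁ = [[-2, 2], [0, 0]] = (-2)·(1, 0)(1, -1)ᵀ, so take a₁ = (1, 3), b₁ = (2, -1), a₂ = (1, 0), b₂ = (1, -1).
Each slice is an integer combination of E₁ = a₁b₁ᵀ and E₂ = a₂b₂ᵀ: S₀ = 2·E₁ + 2·E₂, S₁ = −2·E₂, S₂ = −3·E₁ + 4·E₂; reading off coefficients, c₁ = (2, 0, -3) and c₂ = (2, -2, 4).
Hence T = (1, 3) ⊗ (2, -1) ⊗ (2, 0, -3) + (1, 0) ⊗ (1, -1) ⊗ (2, -2, 4), so rank(T) ≤ 2.
These bounds meet, so rank(T) = 2.

2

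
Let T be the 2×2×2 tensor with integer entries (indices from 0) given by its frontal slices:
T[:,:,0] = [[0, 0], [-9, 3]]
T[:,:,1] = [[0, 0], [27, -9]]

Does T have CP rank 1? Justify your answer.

Yes

The mode-1 fibre T[:,0,0] = [0, -9] gives a = [0, 1] (primitive direction); the mode-2 fibre T[1,:,0] = [-9, 3] gives b = [3, -1]; then c[k] = T[1,0,k] / (a[1]·b[0]) = [-9, 27] / 3 = [-3, 9].
Expanding [0, 1] ⊗ [3, -1] ⊗ [-3, 9] reproduces all 8 entries of T, so T = [0, 1] ⊗ [3, -1] ⊗ [-3, 9] and rank(T) ≤ 1.
Equivalently every frontal slice T[:,:,k] is c[k] times the rank-1 matrix [0, 1] ⊗ [3, -1]. So T has rank 1 (it is nonzero).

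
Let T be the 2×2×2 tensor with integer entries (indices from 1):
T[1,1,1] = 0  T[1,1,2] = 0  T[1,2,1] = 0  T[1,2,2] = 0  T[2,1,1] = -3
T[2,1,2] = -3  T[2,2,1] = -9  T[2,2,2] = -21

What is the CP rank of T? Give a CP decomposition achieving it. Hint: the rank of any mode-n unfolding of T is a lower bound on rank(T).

rank(T) = 2

Lower bound: the mode-2 unfolding of T (rows indexed by j, columns by (i,k) = (1,1), (1,2), (2,1), (2,2)) is [[0, 0, -3, -3], [0, 0, -9, -21]].
There the 2×2 minor on rows j ∈ {1, 2}, columns (i,k) ∈ {(2,1), (2,2)} is det [[-3, -3], [-9, -21]] = 36 ≠ 0, so this unfolding has rank ≥ 2; CP rank is at least every unfolding rank, so rank(T) ≥ 2. (Flattening ranks never certify an upper bound on CP rank; for that we must actually write T with 2 rank-1 terms.)
Upper bound — finding two terms. Every mode-1 slice of T is a multiple of one matrix: T[i,:,:] = a[i]·M with a = (0, 1) and M = [[-3, -3], [-9, -21]] (rows indexed by j, columns by k). So it suffices to write M as a sum of two rank-1 matrices.
Splitting M by its rows (j = 1, 2), M = (1, 0)(-3, -3)ᵀ + (0, 1)(-9, -21)ᵀ.
Hence T = (0, 1) ⊗ (1, 0) ⊗ (-3, -3) + (0, 1) ⊗ (0, 1) ⊗ (-9, -21), so rank(T) ≤ 2.
These bounds meet, so rank(T) = 2.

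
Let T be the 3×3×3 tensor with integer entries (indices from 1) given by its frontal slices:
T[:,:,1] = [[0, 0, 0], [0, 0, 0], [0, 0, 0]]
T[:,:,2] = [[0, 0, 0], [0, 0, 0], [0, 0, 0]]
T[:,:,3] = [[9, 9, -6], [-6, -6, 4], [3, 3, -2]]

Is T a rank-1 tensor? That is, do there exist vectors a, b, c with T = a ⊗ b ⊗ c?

If T = a ⊗ b ⊗ c then every fibre of T is a multiple of the corresponding factor, so read the factors off the fibres through the nonzero entry T[1,1,3] = 9.
The mode-1 fibre T[:,1,3] = [9, -6, 3] gives a = [3, -2, 1] (primitive direction); the mode-2 fibre T[1,:,3] = [9, 9, -6] gives b = [3, 3, -2]; then c[k] = T[1,1,k] / (a[1]·b[1]) = [0, 0, 9] / 9 = [0, 0, 1].
Expanding [3, -2, 1] ⊗ [3, 3, -2] ⊗ [0, 0, 1] reproduces all 27 entries of T, so T = [3, -2, 1] ⊗ [3, 3, -2] ⊗ [0, 0, 1] and rank(T) ≤ 1.
Equivalently every frontal slice T[:,:,k] is c[k] times the rank-1 matrix [3, -2, 1] ⊗ [3, 3, -2]. So T has rank 1 (it is nonzero).

Yes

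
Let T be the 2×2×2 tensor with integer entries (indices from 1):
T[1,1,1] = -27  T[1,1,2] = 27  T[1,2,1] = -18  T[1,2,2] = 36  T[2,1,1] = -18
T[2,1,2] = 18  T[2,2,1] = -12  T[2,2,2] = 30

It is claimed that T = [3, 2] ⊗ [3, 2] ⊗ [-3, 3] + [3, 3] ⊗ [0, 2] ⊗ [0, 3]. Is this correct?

Reconstruct entrywise from the claimed factors. For example, T[1,1,1] = -27 and Σₗ aₗ[1]bₗ[1]cₗ[1] = (3)·(3)·(-3) + (3)·(0)·(0) = -27; checking all 8 entries, every one matches. The claim holds.

Yes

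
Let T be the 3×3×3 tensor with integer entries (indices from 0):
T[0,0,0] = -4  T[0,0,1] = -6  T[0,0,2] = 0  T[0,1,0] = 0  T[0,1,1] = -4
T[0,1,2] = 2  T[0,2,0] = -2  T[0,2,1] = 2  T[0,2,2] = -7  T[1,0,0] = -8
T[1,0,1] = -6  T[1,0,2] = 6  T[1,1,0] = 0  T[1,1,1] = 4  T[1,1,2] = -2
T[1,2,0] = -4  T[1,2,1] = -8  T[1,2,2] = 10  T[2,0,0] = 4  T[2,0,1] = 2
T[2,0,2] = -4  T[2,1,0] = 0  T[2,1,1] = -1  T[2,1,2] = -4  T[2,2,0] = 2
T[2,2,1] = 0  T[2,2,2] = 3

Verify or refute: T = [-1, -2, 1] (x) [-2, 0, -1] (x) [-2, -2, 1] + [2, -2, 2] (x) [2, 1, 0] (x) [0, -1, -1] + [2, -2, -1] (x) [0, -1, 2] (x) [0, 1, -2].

No

Reconstruct entry (0,0,1) from the claimed factors: Σₗ aₗ[0]bₗ[0]cₗ[1] = (-1)·(-2)·(-2) + (2)·(2)·(-1) + (2)·(0)·(1) = -8, but T[0,0,1] = -6. The claim is false.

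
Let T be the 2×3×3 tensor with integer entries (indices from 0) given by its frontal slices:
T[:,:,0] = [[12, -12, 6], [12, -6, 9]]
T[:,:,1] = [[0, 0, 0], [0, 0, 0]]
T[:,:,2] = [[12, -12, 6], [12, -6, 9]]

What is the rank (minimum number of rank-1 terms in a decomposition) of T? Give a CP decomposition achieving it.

Lower bound: the mode-2 unfolding of T (rows indexed by j, columns by (i,k) = (0,0), (0,1), (0,2), (1,0), (1,1), (1,2)) is [[12, 0, 12, 12, 0, 12], [-12, 0, -12, -6, 0, -6], [6, 0, 6, 9, 0, 9]].
There the 2×2 minor on rows j ∈ {0, 1}, columns (i,k) ∈ {(0,0), (1,0)} is det [[12, 12], [-12, -6]] = 72 ≠ 0, so this unfolding has rank ≥ 2; CP rank is at least every unfolding rank, so rank(T) ≥ 2. (Unfolding ranks only ever bound the CP rank from below — rank(T) can be strictly larger than all of them — so the matching upper bound has to come from an explicit 2-term decomposition.)
Upper bound — finding two terms. Every mode-3 slice of T is a multiple of one matrix: T[:,:,k] = c[k]·M with c = (1, 0, 1) and M = [[12, -12, 6], [12, -6, 9]] (rows indexed by i, columns by j). So it suffices to write M as a sum of two rank-1 matrices.
Splitting M by its rows (i = 0, 1), M = (1, 0)(12, -12, 6)ᵀ + (0, 1)(12, -6, 9)ᵀ.
Hence T = (1, 0) ⊗ (12, -12, 6) ⊗ (1, 0, 1) + (0, 1) ⊗ (12, -6, 9) ⊗ (1, 0, 1), so rank(T) ≤ 2.
These bounds meet, so rank(T) = 2.

rank(T) = 2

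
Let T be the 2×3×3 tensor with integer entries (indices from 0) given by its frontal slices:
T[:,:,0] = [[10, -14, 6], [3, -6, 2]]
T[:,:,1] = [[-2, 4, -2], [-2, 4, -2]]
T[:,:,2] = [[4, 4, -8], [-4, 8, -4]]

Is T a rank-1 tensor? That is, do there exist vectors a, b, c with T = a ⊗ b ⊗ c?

No

The mode-2 unfolding of T (rows indexed by j, columns by (i,k) = (0,0), (0,1), (0,2), (1,0), (1,1), (1,2)) is [[10, -2, 4, 3, -2, -4], [-14, 4, 4, -6, 4, 8], [6, -2, -8, 2, -2, -4]].
There the 3×3 minor on rows j ∈ {0, 1, 2}, columns (i,k) ∈ {(0,0), (0,1), (0,2)} is det [[10, -2, 4], [-14, 4, 4], [6, -2, -8]] = -48 ≠ 0, so this unfolding has rank ≥ 3; CP rank is at least every unfolding rank, so rank(T) ≥ 3.
In particular rank(T) ≥ 3 > 1, so T is not rank-1.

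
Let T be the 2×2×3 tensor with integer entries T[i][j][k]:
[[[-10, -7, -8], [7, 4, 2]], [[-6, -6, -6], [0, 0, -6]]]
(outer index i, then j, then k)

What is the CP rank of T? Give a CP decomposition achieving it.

rank(T) = 3

Lower bound: the mode-3 unfolding of T (rows indexed by k, columns by (i,j) = (0,0), (0,1), (1,0), (1,1)) is [[-10, 7, -6, 0], [-7, 4, -6, 0], [-8, 2, -6, -6]].
There the 3×3 minor on rows k ∈ {0, 1, 2}, columns (i,j) ∈ {(0,0), (0,1), (1,0)} is det [[-10, 7, -6], [-7, 4, -6], [-8, 2, -6]] = 54 ≠ 0, so this unfolding has rank ≥ 3; CP rank is at least every unfolding rank, so rank(T) ≥ 3. (This is only a lower bound: in general the CP rank may exceed every unfolding rank, so we still need to exhibit 3 rank-1 terms summing to T.)
Upper bound: T is a sum of 3 rank-1 terms, T = [1, 0] ⊗ [1, -1] ⊗ [-1, 2, -2] + [1, 2] ⊗ [1, 2] ⊗ [-1, -1, -2] + [2, 1] ⊗ [1, -1] ⊗ [-4, -4, -2] (one valid choice — decompositions are not unique — normalised so each a, b is primitive with positive first nonzero entry; check it by expanding all entries), so rank(T) ≤ 3.
These bounds meet, so rank(T) = 3.
Check entry T[0,1,2] = 2: (1)·(-1)·(-2) + (1)·(2)·(-2) + (2)·(-1)·(-2) = 2.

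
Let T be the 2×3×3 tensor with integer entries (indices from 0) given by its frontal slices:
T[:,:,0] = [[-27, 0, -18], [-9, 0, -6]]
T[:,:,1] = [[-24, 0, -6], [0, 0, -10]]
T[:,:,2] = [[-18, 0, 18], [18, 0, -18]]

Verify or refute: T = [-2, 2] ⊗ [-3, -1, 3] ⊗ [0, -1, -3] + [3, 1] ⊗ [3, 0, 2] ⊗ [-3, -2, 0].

No

Reconstruct entry (0,1,1) from the claimed factors: Σₗ aₗ[0]bₗ[1]cₗ[1] = (-2)·(-1)·(-1) + (3)·(0)·(-2) = -2, but T[0,1,1] = 0. The claim is false.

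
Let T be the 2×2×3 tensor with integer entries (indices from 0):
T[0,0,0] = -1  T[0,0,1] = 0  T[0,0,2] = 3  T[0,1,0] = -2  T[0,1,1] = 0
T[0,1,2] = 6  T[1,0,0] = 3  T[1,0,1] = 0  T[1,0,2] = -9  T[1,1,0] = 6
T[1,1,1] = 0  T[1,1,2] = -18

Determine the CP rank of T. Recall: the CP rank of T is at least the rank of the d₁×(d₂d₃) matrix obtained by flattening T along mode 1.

Lower bound: T ≠ 0 (e.g. T[0,0,0] = -1), so rank(T) ≥ 1.
Upper bound: if T = a (x) b (x) c then every fibre of T is a multiple of the corresponding factor, so read the factors off the fibres through the nonzero entry T[0,0,0] = -1.
The mode-1 fibre T[:,0,0] = [-1, 3] gives a = [1, -3] (primitive direction); the mode-2 fibre T[0,:,0] = [-1, -2] gives b = [1, 2]; then c[k] = T[0,0,k] / (a[0]·b[0]) = [-1, 0, 3] / 1 = [-1, 0, 3].
Expanding [1, -3] (x) [1, 2] (x) [-1, 0, 3] reproduces all 12 entries of T, so T = [1, -3] (x) [1, 2] (x) [-1, 0, 3] and rank(T) ≤ 1.
These bounds meet, so rank(T) = 1.

1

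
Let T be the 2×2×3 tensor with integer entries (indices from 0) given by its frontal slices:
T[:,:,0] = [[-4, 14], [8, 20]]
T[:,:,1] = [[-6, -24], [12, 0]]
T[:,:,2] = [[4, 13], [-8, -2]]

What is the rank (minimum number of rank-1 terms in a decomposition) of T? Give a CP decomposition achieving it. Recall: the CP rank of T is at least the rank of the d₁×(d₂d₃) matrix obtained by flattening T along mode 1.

rank(T) = 2

Lower bound: the mode-3 unfolding of T (rows indexed by k, columns by (i,j) = (0,0), (0,1), (1,0), (1,1)) is [[-4, 14, 8, 20], [-6, -24, 12, 0], [4, 13, -8, -2]].
There the 2×2 minor on rows k ∈ {0, 1}, columns (i,j) ∈ {(0,0), (0,1)} is det [[-4, 14], [-6, -24]] = 180 ≠ 0, so this unfolding has rank ≥ 2; CP rank is at least every unfolding rank, so rank(T) ≥ 2. (Unfolding ranks only ever bound the CP rank from below — rank(T) can be strictly larger than all of them — so the matching upper bound has to come from an explicit 2-term decomposition.)
Upper bound — finding two terms. Write S_k = T[:,:,k] for the frontal slices: S₀ = [[-4, 14], [8, 20]], S₁ = [[-6, -24], [12, 0]], S₂ = [[4, 13], [-8, -2]].
If T = a₁ ⊗ b₁ ⊗ c₁ + a₂ ⊗ b₂ ⊗ c₂ then each S_k = c₁[k]·a₁b₁ᵀ + c₂[k]·a₂b₂ᵀ. S₀ and S₁ are linearly independent, so a₁b₁ᵀ and a₂b₂ᵀ must span the same plane of matrices: they are the rank-1 matrices of the form x·S₀ + y·S₁.
det(x·S₀ + y·S₁) is −192·x² − 96·xy + 288·y² = (-96)·(2·x + 3·y)(x − y), vanishing at (x:y) = (3:-2) and (1:1).
M₁ = 3·S₀ − 2·S₁ = [[0, 90], [0, 60]] = 30·[3, 2][0, 1]ᵀ and M₂ = S₀ + S₁ = [[-10, -10], [20, 20]] = (-10)·[1, -2][1, 1]ᵀ, so take a₁ = [3, 2], b₁ = [0, 1], a₂ = [1, -2], b₂ = [1, 1].
Each slice is an integer combination of E₁ = a₁b₁ᵀ and E₂ = a₂b₂ᵀ: S₀ = 6·E₁ − 4·E₂, S₁ = −6·E₁ − 6·E₂, S₂ = 3·E₁ + 4·E₂; reading off coefficients, c₁ = [6, -6, 3] and c₂ = [-4, -6, 4].
Hence T = [3, 2] ⊗ [0, 1] ⊗ [6, -6, 3] + [1, -2] ⊗ [1, 1] ⊗ [-4, -6, 4], so rank(T) ≤ 2.
These bounds meet, so rank(T) = 2.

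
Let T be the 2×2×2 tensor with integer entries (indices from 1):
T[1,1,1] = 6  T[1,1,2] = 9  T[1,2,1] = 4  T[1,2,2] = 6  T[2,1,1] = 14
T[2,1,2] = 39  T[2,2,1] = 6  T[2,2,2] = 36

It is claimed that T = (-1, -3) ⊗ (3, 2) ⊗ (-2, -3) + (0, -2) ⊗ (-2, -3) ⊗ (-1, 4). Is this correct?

Reconstruct entry (2,1,2) from the claimed factors: Σₗ aₗ[2]bₗ[1]cₗ[2] = (-3)·(3)·(-3) + (-2)·(-2)·(4) = 43, but T[2,1,2] = 39. The claim is false.

No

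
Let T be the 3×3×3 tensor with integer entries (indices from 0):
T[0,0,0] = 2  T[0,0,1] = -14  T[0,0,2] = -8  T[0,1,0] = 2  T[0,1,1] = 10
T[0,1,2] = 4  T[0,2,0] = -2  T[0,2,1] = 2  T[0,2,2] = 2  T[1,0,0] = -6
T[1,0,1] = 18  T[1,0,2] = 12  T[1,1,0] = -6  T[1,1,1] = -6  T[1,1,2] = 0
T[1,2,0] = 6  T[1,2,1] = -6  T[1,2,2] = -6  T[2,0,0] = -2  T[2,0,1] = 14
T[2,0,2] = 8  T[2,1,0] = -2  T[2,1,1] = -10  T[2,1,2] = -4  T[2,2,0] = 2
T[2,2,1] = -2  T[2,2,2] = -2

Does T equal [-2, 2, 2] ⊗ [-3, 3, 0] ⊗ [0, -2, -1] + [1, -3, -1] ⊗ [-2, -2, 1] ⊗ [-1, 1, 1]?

Reconstruct entry (0,2,0) from the claimed factors: Σₗ aₗ[0]bₗ[2]cₗ[0] = (-2)·(0)·(0) + (1)·(1)·(-1) = -1, but T[0,2,0] = -2. The claim is false.

No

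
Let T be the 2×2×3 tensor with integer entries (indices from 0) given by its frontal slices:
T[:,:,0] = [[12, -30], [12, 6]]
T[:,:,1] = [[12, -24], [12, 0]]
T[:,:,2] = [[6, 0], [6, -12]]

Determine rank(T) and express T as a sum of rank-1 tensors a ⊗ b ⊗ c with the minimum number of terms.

Lower bound: in the mode-1 unfolding of T (rows indexed by i, columns by (j,k)) the 2×2 minor on rows i ∈ {0, 1}, columns (j,k) ∈ {(0,0), (1,0)} is det [[12, -30], [12, 6]] = 432 ≠ 0, so that unfolding has rank ≥ 2 and hence rank(T) ≥ 2 (CP rank is at least every unfolding rank, though it can be larger).
Upper bound: with S_k = T[:,:,k], the two rank-1 terms a₁b₁ᵀ, a₂b₂ᵀ are the rank-1 members of the pencil x·S₀ + y·S₁.
det(x·S₀ + y·S₁) is 432·x² + 720·xy + 288·y² = 144·(3·x + 2·y)(x + y), vanishing at (x:y) = (2:-3) and (1:-1).
M₁ = 2·S₀ − 3·S₁ = [[-12, 12], [-12, 12]] = (-12)·(1, 1)(1, -1)ᵀ and M₂ = S₀ − S₁ = [[0, -6], [0, 6]] = (-6)·(1, -1)(0, 1)ᵀ, so take a₁ = (1, 1), b₁ = (1, -1), a₂ = (1, -1), b₂ = (0, 1).
Each slice is an integer combination of E₁ = a₁b₁ᵀ and E₂ = a₂b₂ᵀ: S₀ = 12·E₁ − 18·E₂, S₁ = 12·E₁ − 12·E₂, S₂ = 6·E₁ + 6·E₂; reading off coefficients, c₁ = (12, 12, 6) and c₂ = (-18, -12, 6).
Hence T = (1, 1) ⊗ (1, -1) ⊗ (12, 12, 6) + (1, -1) ⊗ (0, 1) ⊗ (-18, -12, 6), so rank(T) ≤ 2.
These bounds meet, so rank(T) = 2.

rank(T) = 2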